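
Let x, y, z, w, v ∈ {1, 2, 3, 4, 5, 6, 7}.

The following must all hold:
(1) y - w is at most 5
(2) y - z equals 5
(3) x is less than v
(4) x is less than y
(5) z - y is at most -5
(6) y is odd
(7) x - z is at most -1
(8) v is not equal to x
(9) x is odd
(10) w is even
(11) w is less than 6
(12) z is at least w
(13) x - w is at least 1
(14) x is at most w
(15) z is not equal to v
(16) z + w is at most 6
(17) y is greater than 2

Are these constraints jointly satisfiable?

Constraints 1, 5, 7, and 13 give x − w ≥ 1, w − y ≥ -5, y − z ≥ 5, z − x ≥ 1.
Adding all 4 inequalities: the left sides telescope to 0, and the right sides sum to 1 + (-5) + 5 + 1 = 2. So 0 ≥ 2, which is false.

Unsatisfiable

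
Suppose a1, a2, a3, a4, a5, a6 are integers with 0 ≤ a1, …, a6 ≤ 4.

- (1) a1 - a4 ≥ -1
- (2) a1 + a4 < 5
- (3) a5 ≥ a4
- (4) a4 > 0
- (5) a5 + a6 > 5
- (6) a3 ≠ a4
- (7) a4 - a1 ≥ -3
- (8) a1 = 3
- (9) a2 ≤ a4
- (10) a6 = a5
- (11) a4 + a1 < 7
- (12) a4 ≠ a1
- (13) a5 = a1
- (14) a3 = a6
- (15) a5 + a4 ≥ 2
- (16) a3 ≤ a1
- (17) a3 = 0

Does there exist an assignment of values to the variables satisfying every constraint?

Constraint 17 fixes a3 = 0 and constraint 8 fixes a1 = 3. Constraints 10, 13, and 14 give a3 = a6 = a5 = a1, so a3 = a1. But 0 ≠ 3 — contradiction.

Unsatisfiable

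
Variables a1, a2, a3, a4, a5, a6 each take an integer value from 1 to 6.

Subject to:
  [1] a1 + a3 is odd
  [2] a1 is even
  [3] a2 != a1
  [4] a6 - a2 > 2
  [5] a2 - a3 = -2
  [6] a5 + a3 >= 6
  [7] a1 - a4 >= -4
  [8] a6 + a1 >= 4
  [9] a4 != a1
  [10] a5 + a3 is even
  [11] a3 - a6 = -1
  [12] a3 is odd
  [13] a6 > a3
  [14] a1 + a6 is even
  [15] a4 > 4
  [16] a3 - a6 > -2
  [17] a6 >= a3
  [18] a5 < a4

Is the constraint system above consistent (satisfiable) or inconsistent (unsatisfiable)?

Setting (a1, a2, a3, a4, a5, a6) = (2, 1, 3, 6, 3, 4) satisfies everything: constraint 4: a6 - a2 = 3; constraint 5: a2 - a3 = -2, and the others follow.

Satisfiable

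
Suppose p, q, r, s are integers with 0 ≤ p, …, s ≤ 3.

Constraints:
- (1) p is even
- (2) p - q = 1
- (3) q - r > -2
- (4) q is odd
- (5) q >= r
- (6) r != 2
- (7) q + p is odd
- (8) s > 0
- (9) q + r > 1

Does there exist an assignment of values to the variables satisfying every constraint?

One satisfying assignment is p = 2, q = 1, r = 1, s = 3.
For the less obvious constraints — constraint 2: p - q = 1; constraint 3: q - r = 0; constraint 9: q + r = 2 — and the others hold by inspection.

Satisfiable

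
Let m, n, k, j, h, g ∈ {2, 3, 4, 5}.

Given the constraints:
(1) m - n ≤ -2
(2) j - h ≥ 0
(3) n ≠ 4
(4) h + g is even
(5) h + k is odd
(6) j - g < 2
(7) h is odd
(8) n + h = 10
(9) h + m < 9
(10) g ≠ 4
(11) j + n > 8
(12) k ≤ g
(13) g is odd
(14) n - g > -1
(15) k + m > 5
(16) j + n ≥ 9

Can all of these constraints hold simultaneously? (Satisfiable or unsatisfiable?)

Try m = 2, n = 5, k = 4, j = 5, h = 5, g = 5.
Check constraint 1: m - n = -3; constraint 2: j - h = 0; constraint 6: j - g = 0. The remaining constraints are straightforward to verify.

Satisfiable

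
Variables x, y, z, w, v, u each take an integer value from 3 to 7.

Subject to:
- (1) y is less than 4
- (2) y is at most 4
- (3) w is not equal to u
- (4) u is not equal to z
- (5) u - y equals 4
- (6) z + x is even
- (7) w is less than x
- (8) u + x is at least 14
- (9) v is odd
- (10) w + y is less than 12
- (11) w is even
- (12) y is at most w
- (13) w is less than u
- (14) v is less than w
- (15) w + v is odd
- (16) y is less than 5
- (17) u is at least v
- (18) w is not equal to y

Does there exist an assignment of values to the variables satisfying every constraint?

The assignment x = 7, y = 3, z = 5, w = 6, v = 3, u = 7 works:
  constraint 5 holds since u - y = 4.
  constraint 8 holds since u + x = 14.
The rest check out directly.

Satisfiable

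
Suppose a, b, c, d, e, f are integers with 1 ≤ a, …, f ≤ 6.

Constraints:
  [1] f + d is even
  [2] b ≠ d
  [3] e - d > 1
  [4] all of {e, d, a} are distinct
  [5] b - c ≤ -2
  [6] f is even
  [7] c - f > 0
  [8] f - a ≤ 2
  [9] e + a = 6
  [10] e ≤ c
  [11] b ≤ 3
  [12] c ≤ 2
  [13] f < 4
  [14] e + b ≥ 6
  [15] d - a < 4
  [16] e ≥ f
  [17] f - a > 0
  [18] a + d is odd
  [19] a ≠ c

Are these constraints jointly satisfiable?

Unsatisfiable

From constraints 10 and 12: e ≤ c ≤ 2. From constraint 11: b ≤ 3. Hence e + b ≤ 5. But constraint 14 requires e + b ≥ 6, and 6 > 5. Contradiction.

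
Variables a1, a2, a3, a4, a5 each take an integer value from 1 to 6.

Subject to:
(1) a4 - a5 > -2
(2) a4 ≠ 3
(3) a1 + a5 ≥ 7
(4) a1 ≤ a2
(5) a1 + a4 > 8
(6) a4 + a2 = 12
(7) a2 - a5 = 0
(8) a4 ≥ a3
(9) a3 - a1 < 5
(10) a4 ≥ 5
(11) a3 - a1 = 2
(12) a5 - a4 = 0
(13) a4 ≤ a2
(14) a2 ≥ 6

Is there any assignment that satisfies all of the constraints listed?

Try a1 = 4, a2 = 6, a3 = 6, a4 = 6, a5 = 6.
Check constraint 1: a4 - a5 = 0; constraint 3: a1 + a5 = 10. The remaining constraints are straightforward to verify.

Satisfiable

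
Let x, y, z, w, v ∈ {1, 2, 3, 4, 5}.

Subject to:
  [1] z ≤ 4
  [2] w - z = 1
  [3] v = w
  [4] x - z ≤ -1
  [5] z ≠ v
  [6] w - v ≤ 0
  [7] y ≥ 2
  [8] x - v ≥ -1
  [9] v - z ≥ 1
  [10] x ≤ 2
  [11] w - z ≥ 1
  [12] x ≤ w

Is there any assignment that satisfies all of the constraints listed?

Unsatisfiable

Constraints 4, 8, and 9 give v − z ≥ 1, z − x ≥ 1, x − v ≥ -1.
Adding all 3 inequalities: the left sides telescope to 0, and the right sides sum to 1 + 1 + (-1) = 1. So 0 ≥ 1, which is false.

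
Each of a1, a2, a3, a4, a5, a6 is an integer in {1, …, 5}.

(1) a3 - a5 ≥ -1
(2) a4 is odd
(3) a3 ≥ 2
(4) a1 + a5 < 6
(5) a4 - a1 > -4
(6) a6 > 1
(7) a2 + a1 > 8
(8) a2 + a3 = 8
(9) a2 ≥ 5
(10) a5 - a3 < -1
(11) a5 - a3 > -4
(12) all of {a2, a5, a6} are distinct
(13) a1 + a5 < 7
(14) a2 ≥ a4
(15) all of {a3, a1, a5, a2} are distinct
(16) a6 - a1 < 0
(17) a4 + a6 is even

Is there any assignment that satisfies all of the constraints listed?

Take a1 = 4, a2 = 5, a3 = 3, a4 = 1, a5 = 1, a6 = 3. Then constraint 1: a3 - a5 = 2; constraint 4: a1 + a5 = 5, and every other listed constraint is also met.

Satisfiable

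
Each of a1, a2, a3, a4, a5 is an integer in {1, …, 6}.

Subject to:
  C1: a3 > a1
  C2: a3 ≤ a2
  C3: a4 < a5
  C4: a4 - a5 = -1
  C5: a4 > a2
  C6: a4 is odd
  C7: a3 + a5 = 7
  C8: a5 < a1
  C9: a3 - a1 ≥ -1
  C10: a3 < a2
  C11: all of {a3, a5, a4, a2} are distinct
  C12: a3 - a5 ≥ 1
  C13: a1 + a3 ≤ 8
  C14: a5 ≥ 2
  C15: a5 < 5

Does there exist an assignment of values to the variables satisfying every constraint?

Constraints 1, 2, 3, 5, and 8 give a1 < a3, a3 ≤ a2, a2 < a4, a4 < a5, a5 < a1. Chaining: a1 < a3 ≤ a2 < a4 < a5 < a1, which forces a1 < a1 — impossible.

Unsatisfiable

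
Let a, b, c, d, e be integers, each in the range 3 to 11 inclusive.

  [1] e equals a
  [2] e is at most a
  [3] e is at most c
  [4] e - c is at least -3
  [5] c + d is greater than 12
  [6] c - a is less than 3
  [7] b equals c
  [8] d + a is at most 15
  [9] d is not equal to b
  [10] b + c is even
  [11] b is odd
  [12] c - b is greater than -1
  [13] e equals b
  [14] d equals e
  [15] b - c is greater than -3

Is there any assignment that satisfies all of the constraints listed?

From constraints 13 and 14, d = e = b, so d = b. But constraint 9 says d ≠ b. Contradiction.

Unsatisfiable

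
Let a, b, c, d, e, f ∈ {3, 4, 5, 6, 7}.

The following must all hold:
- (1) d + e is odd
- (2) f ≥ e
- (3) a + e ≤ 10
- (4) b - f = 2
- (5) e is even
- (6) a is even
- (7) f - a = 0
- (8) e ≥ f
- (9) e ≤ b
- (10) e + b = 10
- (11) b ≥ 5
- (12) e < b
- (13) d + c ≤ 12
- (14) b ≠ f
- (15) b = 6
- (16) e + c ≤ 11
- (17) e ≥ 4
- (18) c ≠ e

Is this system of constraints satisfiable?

One satisfying assignment is a = 4, b = 6, c = 7, d = 3, e = 4, f = 4.
For the less obvious constraints — constraint 3: a + e = 8; constraint 4: b - f = 2; constraint 7: f - a = 0 — and the others hold by inspection.

Satisfiable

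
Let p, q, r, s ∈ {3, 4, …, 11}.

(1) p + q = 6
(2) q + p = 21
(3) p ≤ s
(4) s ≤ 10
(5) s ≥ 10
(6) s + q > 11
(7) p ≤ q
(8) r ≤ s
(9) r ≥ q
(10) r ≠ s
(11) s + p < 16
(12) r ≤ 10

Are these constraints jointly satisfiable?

From constraints 9 and 12: q ≤ r ≤ 10. From constraints 3 and 4: p ≤ s ≤ 10. Hence q + p ≤ 20. But constraint 2 requires q + p = 21, and 21 > 20. Contradiction.

Unsatisfiable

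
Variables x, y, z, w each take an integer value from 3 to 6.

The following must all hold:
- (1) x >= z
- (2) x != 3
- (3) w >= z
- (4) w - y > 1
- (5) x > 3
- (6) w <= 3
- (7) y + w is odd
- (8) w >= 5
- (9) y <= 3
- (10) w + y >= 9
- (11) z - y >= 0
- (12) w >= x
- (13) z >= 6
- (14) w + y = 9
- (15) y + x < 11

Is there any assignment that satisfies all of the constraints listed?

From constraints 1 and 13: x ≥ z and z ≥ 6, so x ≥ 6. From constraints 6 and 12: x ≤ w and w ≤ 3, so x ≤ 3. But 3 < 6, so no value of x works.

Unsatisfiable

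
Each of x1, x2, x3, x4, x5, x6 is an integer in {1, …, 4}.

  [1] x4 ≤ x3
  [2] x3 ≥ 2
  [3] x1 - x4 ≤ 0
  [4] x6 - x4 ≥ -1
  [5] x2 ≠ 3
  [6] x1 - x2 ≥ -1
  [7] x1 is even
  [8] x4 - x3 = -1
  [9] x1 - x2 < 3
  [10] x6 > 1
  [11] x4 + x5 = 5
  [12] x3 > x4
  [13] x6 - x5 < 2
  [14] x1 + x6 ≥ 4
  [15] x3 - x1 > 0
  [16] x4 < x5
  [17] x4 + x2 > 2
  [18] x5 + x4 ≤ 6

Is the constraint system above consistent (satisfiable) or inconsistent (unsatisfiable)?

The assignment x1 = 2, x2 = 2, x3 = 3, x4 = 2, x5 = 3, x6 = 3 works:
  constraint 3 holds since x1 - x4 = 0.
  constraint 4 holds since x6 - x4 = 1.
  constraint 6 holds since x1 - x2 = 0.
The rest check out directly.

Satisfiable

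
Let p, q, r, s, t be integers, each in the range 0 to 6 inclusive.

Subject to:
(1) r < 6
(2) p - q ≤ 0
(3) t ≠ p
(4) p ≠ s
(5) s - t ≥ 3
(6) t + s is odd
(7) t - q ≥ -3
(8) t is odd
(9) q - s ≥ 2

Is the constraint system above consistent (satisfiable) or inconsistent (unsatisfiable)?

Constraints 5, 7, and 9 give q − s ≥ 2, s − t ≥ 3, t − q ≥ -3.
Adding all 3 inequalities: the left sides telescope to 0, and the right sides sum to 2 + 3 + (-3) = 2. So 0 ≥ 2, which is false.

Unsatisfiable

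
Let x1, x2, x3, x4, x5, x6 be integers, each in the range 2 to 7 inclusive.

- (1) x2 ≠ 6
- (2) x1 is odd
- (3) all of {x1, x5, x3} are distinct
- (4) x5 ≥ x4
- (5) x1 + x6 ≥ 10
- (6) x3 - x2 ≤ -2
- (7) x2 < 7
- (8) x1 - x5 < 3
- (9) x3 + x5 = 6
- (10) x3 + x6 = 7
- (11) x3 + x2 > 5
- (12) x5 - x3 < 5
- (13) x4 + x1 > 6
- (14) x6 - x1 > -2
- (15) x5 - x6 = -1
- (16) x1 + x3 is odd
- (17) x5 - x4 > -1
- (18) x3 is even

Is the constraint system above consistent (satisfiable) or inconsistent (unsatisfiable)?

Satisfiable

The assignment x1 = 5, x2 = 5, x3 = 2, x4 = 4, x5 = 4, x6 = 5 works:
  constraint 5 holds since x1 + x6 = 10.
  constraint 6 holds since x3 - x2 = -3.
The rest check out directly.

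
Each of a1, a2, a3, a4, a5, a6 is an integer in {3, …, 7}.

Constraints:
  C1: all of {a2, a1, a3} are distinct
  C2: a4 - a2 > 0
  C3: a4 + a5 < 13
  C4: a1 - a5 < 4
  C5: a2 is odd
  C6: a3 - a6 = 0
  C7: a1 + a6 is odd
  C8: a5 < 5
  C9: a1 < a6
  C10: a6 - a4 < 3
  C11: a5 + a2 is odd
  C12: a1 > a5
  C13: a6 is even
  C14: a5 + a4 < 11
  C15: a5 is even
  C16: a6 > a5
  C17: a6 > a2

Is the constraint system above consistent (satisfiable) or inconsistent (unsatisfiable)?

Setting (a1, a2, a3, a4, a5, a6) = (5, 3, 6, 6, 4, 6) satisfies everything: constraint 2: a4 - a2 = 3; constraint 3: a4 + a5 = 10; constraint 4: a1 - a5 = 1, and the others follow.

Satisfiable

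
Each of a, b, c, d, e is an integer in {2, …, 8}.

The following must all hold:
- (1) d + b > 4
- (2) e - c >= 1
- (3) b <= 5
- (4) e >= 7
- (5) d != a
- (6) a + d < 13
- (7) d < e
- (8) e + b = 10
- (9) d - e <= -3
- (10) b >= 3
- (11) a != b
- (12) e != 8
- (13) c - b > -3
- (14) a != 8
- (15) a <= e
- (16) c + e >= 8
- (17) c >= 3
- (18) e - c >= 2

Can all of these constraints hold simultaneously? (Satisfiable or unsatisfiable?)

Satisfiable

Setting (a, b, c, d, e) = (7, 3, 3, 4, 7) satisfies everything: constraint 1: d + b = 7; constraint 2: e - c = 4, and the others follow.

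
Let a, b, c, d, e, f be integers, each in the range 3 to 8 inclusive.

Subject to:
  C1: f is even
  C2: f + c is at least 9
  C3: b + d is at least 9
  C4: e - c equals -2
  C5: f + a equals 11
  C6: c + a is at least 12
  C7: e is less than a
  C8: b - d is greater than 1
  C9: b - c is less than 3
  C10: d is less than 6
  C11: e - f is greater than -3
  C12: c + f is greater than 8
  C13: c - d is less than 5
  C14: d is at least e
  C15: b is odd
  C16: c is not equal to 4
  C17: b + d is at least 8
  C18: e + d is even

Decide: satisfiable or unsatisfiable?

Satisfiable

The assignment a = 7, b = 7, c = 6, d = 4, e = 4, f = 4 works:
  constraint 2 holds since f + c = 10.
  constraint 3 holds since b + d = 11.
The rest check out directly.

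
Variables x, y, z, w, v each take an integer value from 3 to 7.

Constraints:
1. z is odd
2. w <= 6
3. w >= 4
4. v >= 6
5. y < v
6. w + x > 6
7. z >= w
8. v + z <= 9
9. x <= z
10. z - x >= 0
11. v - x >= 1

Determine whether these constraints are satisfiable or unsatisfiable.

Unsatisfiable

From constraint 4: v ≥ 6. From constraints 3 and 7: z ≥ w ≥ 4. Hence v + z ≥ 10. But constraint 8 requires v + z ≤ 9, and 9 < 10. Contradiction.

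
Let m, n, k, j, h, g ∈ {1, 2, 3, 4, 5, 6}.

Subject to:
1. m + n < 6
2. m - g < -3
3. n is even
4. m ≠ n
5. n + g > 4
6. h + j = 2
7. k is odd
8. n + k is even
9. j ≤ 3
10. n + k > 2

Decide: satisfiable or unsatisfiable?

Constraint 3 makes n even and constraint 7 makes k odd, so n + k must be odd. Constraint 8 says n + k is even — contradiction.

Unsatisfiable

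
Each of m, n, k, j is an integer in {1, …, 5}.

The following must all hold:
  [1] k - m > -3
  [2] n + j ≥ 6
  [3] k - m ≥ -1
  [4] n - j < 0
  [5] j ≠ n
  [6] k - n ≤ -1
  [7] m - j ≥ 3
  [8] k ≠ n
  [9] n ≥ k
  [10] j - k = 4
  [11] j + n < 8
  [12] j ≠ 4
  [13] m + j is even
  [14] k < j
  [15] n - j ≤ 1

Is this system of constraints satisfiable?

Constraints 3, 6, 7, and 15 give j − n ≥ -1, n − k ≥ 1, k − m ≥ -1, m − j ≥ 3.
Adding all 4 inequalities: the left sides telescope to 0, and the right sides sum to (-1) + 1 + (-1) + 3 = 2. So 0 ≥ 2, which is false.

Unsatisfiable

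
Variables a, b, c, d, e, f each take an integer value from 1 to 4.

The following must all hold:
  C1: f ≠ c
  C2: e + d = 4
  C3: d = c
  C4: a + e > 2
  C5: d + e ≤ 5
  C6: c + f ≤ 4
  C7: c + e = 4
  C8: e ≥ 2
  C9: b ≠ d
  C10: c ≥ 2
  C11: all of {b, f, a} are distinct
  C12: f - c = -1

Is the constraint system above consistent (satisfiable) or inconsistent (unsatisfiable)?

Satisfiable

Setting (a, b, c, d, e, f) = (2, 4, 2, 2, 2, 1) satisfies everything: constraint 2: e + d = 4; constraint 4: a + e = 4, and the others follow.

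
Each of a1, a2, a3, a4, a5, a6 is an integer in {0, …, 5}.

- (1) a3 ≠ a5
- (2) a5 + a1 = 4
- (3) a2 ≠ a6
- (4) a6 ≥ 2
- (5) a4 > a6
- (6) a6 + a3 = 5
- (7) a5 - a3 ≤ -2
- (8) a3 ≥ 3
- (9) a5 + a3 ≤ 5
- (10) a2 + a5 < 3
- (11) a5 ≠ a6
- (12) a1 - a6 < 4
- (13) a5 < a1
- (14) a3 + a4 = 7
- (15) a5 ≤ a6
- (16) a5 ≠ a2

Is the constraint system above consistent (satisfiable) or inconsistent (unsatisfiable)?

Try a1 = 4, a2 = 1, a3 = 3, a4 = 4, a5 = 0, a6 = 2.
Check constraint 2: a5 + a1 = 4; constraint 6: a6 + a3 = 5; constraint 7: a5 - a3 = -3. The remaining constraints are straightforward to verify.

Satisfiable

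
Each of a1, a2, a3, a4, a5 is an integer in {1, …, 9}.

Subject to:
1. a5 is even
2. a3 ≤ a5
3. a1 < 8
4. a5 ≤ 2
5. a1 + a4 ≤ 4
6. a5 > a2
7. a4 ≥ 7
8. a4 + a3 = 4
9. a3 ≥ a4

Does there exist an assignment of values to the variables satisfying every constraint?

From constraints 7 and 9: a3 ≥ a4 and a4 ≥ 7, so a3 ≥ 7. From constraints 2 and 4: a3 ≤ a5 and a5 ≤ 2, so a3 ≤ 2. But 2 < 7, so no value of a3 works.

Unsatisfiable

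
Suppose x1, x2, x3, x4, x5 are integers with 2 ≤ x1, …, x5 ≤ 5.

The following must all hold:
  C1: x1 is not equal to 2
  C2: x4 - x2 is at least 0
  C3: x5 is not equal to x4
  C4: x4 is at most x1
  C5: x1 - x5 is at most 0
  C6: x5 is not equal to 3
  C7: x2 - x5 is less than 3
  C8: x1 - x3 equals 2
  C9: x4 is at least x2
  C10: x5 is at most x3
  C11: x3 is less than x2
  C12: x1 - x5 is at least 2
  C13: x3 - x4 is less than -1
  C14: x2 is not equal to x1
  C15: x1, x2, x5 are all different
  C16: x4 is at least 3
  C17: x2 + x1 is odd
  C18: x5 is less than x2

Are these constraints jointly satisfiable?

Unsatisfiable

Constraints 2, 4, 5, 10, and 11 give x3 < x2, x2 ≤ x4, x4 ≤ x1, x1 ≤ x5, x5 ≤ x3. Chaining: x3 < x2 ≤ x4 ≤ x1 ≤ x5 ≤ x3, which forces x3 < x3 — impossible.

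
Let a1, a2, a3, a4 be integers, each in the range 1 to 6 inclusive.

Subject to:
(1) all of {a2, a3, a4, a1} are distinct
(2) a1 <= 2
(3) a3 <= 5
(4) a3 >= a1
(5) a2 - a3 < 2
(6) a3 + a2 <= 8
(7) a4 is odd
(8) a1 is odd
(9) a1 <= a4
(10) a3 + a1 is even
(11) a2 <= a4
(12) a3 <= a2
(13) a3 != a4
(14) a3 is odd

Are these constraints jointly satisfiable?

One satisfying assignment is a1 = 1, a2 = 4, a3 = 3, a4 = 5.
For the less obvious constraints — constraint 5: a2 - a3 = 1; constraint 6: a3 + a2 = 7 — and the others hold by inspection.

Satisfiable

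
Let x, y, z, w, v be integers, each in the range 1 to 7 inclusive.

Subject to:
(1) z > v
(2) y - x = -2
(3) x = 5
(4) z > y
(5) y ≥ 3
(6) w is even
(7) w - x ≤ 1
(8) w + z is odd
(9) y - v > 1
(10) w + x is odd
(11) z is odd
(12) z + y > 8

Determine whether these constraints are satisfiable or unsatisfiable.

The assignment x = 5, y = 3, z = 7, w = 4, v = 1 works:
  constraint 2 holds since y - x = -2.
  constraint 7 holds since w - x = -1.
The rest check out directly.

Satisfiable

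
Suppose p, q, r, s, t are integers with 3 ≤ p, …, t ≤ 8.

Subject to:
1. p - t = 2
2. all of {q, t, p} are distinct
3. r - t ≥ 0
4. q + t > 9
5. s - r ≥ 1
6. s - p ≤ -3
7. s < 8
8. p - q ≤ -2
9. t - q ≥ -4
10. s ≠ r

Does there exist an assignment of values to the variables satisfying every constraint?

Constraints 3, 5, 6, 8, and 9 give s − r ≥ 1, r − t ≥ 0, t − q ≥ -4, q − p ≥ 2, p − s ≥ 3.
Adding all 5 inequalities: the left sides telescope to 0, and the right sides sum to 1 + 0 + (-4) + 2 + 3 = 2. So 0 ≥ 2, which is false.

Unsatisfiable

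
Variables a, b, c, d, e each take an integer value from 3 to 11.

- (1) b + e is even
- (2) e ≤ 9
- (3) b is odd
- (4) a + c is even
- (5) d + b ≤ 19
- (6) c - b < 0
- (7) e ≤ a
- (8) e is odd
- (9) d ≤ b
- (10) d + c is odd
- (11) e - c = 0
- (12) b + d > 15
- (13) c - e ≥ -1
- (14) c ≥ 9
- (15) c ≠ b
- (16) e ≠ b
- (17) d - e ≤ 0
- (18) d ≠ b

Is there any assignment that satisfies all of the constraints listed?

Try a = 11, b = 11, c = 9, d = 6, e = 9.
Check constraint 5: d + b = 17; constraint 6: c - b = -2; constraint 11: e - c = 0. The remaining constraints are straightforward to verify.

Satisfiable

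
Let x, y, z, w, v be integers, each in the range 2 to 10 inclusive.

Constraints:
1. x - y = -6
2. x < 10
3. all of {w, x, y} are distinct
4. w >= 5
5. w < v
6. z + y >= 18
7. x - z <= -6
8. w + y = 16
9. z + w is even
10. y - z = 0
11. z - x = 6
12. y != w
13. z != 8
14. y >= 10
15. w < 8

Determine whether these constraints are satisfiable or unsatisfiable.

One satisfying assignment is x = 4, y = 10, z = 10, w = 6, v = 10.
For the less obvious constraints — constraint 1: x - y = -6; constraint 6: z + y = 20; constraint 7: x - z = -6 — and the others hold by inspection.

Satisfiable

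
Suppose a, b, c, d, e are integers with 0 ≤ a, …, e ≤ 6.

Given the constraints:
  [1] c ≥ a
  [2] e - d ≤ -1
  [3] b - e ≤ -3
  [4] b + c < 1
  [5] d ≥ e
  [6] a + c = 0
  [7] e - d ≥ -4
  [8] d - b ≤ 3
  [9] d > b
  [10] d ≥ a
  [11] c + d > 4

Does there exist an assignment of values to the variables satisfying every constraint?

Constraints 2, 3, and 8 give e − b ≥ 3, b − d ≥ -3, d − e ≥ 1.
Adding all 3 inequalities: the left sides telescope to 0, and the right sides sum to 3 + (-3) + 1 = 1. So 0 ≥ 1, which is false.

Unsatisfiable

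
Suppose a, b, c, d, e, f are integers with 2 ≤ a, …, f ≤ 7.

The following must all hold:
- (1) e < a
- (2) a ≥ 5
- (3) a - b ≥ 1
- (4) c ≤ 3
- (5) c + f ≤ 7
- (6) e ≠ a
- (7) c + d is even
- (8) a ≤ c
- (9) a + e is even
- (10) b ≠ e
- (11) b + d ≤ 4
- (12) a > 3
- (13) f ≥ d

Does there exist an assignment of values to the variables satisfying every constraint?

Unsatisfiable

From constraints 2 and 8: c ≥ a and a ≥ 5, so c ≥ 5. From constraint 4: c ≤ 3. But 3 < 5, so no value of c works.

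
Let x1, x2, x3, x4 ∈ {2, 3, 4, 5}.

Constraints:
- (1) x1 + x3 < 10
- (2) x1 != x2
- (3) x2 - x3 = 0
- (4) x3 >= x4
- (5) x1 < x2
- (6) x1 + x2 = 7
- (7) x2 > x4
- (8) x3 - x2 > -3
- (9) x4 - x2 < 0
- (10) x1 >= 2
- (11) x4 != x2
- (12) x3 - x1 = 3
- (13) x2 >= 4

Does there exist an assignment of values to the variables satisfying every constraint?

Satisfiable

One satisfying assignment is x1 = 2, x2 = 5, x3 = 5, x4 = 2.
For the less obvious constraints — constraint 1: x1 + x3 = 7; constraint 3: x2 - x3 = 0; constraint 6: x1 + x2 = 7 — and the others hold by inspection.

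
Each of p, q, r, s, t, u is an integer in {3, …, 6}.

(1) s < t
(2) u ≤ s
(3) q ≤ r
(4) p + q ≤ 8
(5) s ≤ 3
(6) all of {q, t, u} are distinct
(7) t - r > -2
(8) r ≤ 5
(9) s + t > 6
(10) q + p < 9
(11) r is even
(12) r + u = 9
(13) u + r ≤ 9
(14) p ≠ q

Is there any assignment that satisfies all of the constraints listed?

Unsatisfiable

From constraint 8: r ≤ 5. From constraints 2 and 5: u ≤ s ≤ 3. Hence r + u ≤ 8. But constraint 12 requires r + u = 9, and 9 > 8. Contradiction.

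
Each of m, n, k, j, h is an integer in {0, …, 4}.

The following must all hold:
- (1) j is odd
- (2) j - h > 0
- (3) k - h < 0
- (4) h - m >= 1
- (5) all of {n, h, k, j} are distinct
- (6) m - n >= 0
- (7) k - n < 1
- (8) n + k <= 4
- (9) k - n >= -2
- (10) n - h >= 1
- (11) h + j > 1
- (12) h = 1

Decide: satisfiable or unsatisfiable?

Unsatisfiable

Constraints 4, 6, and 10 give h − m ≥ 1, m − n ≥ 0, n − h ≥ 1.
Adding all 3 inequalities: the left sides telescope to 0, and the right sides sum to 1 + 0 + 1 = 2. So 0 ≥ 2, which is false.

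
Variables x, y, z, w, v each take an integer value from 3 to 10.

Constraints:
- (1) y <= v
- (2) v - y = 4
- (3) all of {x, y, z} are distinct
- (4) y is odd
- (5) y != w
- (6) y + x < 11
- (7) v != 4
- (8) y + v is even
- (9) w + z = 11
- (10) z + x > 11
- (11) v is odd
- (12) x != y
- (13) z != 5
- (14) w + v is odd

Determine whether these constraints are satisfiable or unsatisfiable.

Satisfiable

Setting (x, y, z, w, v) = (5, 3, 7, 4, 7) satisfies everything: constraint 2: v - y = 4; constraint 6: y + x = 8, and the others follow.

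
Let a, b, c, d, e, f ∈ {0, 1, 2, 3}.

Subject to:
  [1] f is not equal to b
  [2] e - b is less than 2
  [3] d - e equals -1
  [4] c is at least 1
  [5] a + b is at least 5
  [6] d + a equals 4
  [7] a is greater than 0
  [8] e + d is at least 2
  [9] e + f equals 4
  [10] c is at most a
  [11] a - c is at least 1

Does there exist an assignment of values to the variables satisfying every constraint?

Satisfiable

The assignment a = 3, b = 3, c = 1, d = 1, e = 2, f = 2 works:
  constraint 2 holds since e - b = -1.
  constraint 3 holds since d - e = -1.
  constraint 5 holds since a + b = 6.
The rest check out directly.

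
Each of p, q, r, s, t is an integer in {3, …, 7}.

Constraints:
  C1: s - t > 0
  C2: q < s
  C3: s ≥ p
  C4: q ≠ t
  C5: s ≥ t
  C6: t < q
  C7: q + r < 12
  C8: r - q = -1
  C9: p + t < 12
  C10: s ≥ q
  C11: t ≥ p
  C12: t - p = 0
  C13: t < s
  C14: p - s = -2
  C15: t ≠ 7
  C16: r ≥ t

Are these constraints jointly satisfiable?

Try p = 5, q = 6, r = 5, s = 7, t = 5.
Check constraint 1: s - t = 2; constraint 7: q + r = 11. The remaining constraints are straightforward to verify.

Satisfiable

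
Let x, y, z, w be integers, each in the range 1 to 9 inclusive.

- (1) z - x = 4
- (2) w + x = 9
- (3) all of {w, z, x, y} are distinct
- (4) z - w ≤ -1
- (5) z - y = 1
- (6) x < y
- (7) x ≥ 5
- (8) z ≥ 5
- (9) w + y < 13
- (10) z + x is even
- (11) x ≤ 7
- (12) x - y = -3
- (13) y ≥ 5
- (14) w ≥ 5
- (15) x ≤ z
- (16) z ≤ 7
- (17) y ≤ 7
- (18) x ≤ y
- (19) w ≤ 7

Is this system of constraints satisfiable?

Unsatisfiable

Constraints 7, 8, 11, 13, 14, 16, 17, and 19 confine each of w, z, x, y to the 3 values {5, …, 7}.
Constraint 3 requires all 4 of them to be distinct, but only 3 values are available — impossible by the pigeonhole principle.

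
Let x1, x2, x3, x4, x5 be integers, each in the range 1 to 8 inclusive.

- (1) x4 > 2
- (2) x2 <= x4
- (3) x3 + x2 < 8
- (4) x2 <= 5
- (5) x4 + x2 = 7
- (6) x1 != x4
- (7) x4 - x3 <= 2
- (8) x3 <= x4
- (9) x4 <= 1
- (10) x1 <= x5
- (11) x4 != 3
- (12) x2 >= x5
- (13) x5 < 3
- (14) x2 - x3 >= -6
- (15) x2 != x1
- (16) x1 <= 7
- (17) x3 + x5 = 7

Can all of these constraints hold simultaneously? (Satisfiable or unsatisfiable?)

Unsatisfiable

From constraints 8 and 9: x3 ≤ x4 ≤ 1. From constraints 4 and 12: x5 ≤ x2 ≤ 5. Hence x3 + x5 ≤ 6. But constraint 17 requires x3 + x5 = 7, and 7 > 6. Contradiction.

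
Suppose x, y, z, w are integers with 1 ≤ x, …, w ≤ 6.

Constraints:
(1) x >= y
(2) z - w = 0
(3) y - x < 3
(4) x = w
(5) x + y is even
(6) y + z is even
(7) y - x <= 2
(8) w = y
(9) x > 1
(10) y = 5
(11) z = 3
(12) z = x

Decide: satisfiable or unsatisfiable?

Constraint 11 fixes z = 3 and constraint 10 fixes y = 5. Constraints 4, 8, and 12 give z = x = w = y, so z = y. But 3 ≠ 5 — contradiction.

Unsatisfiable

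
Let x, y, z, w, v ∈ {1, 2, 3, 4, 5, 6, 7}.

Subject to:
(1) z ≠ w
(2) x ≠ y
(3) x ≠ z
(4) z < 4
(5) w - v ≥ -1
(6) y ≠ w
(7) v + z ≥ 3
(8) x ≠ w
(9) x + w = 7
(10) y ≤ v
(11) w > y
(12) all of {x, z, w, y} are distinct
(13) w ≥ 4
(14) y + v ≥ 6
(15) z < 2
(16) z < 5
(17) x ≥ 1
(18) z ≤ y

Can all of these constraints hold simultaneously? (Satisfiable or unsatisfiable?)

Satisfiable

One satisfying assignment is x = 2, y = 3, z = 1, w = 5, v = 5.
For the less obvious constraints — constraint 5: w - v = 0; constraint 7: v + z = 6 — and the others hold by inspection.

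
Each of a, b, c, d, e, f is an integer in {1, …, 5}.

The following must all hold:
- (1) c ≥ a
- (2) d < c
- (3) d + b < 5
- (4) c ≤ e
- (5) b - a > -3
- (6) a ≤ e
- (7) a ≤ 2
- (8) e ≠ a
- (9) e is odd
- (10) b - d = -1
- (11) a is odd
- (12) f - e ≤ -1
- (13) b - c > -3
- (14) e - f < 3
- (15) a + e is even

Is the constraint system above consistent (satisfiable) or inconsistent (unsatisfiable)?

Satisfiable

The assignment a = 1, b = 1, c = 3, d = 2, e = 3, f = 1 works:
  constraint 3 holds since d + b = 3.
  constraint 5 holds since b - a = 0.
The rest check out directly.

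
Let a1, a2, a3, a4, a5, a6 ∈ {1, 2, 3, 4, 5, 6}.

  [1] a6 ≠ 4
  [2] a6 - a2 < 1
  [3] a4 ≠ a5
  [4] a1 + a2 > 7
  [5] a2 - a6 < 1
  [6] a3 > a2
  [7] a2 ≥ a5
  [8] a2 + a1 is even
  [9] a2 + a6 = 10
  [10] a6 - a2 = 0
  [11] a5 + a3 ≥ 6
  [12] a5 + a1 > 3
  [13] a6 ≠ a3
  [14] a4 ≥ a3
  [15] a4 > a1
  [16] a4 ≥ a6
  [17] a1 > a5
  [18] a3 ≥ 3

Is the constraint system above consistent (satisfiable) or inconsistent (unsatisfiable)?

Satisfiable

One satisfying assignment is a1 = 3, a2 = 5, a3 = 6, a4 = 6, a5 = 2, a6 = 5.
For the less obvious constraints — constraint 2: a6 - a2 = 0; constraint 4: a1 + a2 = 8; constraint 5: a2 - a6 = 0 — and the others hold by inspection.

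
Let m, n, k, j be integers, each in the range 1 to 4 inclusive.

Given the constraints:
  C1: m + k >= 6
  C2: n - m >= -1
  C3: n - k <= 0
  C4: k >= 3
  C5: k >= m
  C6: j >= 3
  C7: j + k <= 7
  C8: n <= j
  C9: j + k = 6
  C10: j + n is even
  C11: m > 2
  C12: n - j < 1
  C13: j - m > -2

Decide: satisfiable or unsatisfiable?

Satisfiable

The assignment m = 3, n = 3, k = 3, j = 3 works:
  constraint 1 holds since m + k = 6.
  constraint 2 holds since n - m = 0.
  constraint 3 holds since n - k = 0.
The rest check out directly.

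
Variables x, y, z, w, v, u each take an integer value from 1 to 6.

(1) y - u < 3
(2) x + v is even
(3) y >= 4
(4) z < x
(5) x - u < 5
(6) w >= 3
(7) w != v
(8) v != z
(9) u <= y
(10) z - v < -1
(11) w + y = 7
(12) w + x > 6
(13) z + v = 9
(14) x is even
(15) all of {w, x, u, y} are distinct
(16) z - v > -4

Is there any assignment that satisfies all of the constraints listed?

Satisfiable

One satisfying assignment is x = 6, y = 4, z = 3, w = 3, v = 6, u = 2.
For the less obvious constraints — constraint 1: y - u = 2; constraint 5: x - u = 4 — and the others hold by inspection.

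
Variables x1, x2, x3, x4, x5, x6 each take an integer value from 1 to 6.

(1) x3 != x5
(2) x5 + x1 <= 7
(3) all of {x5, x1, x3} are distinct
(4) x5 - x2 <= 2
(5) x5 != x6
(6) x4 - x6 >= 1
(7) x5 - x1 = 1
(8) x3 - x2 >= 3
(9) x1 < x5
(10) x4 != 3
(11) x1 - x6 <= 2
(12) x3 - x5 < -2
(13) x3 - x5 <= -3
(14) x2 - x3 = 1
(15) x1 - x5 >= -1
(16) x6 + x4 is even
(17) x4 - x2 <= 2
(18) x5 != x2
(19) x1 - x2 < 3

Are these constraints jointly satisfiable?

Unsatisfiable

Constraints 6, 8, 11, 13, 15, and 17 give x1 − x5 ≥ -1, x5 − x3 ≥ 3, x3 − x2 ≥ 3, x2 − x4 ≥ -2, x4 − x6 ≥ 1, x6 − x1 ≥ -2.
Adding all 6 inequalities: the left sides telescope to 0, and the right sides sum to (-1) + 3 + 3 + (-2) + 1 + (-2) = 2. So 0 ≥ 2, which is false.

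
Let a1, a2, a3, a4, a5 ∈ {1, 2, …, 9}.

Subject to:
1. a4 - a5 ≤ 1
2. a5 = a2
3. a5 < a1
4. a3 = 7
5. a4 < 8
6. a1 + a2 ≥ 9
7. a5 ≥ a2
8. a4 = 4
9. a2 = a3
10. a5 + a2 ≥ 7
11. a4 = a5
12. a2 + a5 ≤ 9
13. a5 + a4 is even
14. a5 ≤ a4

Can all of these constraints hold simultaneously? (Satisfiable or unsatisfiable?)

Constraint 8 fixes a4 = 4 and constraint 4 fixes a3 = 7. Constraints 2, 9, and 11 give a4 = a5 = a2 = a3, so a4 = a3. But 4 ≠ 7 — contradiction.

Unsatisfiable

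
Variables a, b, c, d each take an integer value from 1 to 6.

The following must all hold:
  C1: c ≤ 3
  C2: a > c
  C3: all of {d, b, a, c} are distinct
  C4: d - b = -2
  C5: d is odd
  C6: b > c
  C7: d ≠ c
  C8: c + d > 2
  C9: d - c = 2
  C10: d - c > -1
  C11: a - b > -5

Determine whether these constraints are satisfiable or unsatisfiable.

Satisfiable

Try a = 2, b = 5, c = 1, d = 3.
Check constraint 4: d - b = -2; constraint 8: c + d = 4; constraint 9: d - c = 2. The remaining constraints are straightforward to verify.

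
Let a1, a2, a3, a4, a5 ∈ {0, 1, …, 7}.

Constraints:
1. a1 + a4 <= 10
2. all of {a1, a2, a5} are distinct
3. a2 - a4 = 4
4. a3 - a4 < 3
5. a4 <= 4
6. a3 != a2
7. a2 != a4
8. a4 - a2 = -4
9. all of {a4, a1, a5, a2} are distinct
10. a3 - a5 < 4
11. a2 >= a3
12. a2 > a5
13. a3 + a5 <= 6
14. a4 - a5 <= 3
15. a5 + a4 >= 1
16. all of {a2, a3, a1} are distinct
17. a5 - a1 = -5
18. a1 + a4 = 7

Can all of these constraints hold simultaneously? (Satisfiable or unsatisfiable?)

Satisfiable

The assignment a1 = 5, a2 = 6, a3 = 3, a4 = 2, a5 = 0 works:
  constraint 1 holds since a1 + a4 = 7.
  constraint 3 holds since a2 - a4 = 4.
The rest check out directly.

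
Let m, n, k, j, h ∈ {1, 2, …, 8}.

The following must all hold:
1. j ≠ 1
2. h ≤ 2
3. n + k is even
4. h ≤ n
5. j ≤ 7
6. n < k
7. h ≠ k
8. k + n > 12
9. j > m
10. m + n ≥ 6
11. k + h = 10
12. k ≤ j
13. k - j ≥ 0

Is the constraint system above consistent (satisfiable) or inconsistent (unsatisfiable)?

Unsatisfiable

From constraints 5 and 12: k ≤ j ≤ 7. From constraint 2: h ≤ 2. Hence k + h ≤ 9. But constraint 11 requires k + h = 10, and 10 > 9. Contradiction.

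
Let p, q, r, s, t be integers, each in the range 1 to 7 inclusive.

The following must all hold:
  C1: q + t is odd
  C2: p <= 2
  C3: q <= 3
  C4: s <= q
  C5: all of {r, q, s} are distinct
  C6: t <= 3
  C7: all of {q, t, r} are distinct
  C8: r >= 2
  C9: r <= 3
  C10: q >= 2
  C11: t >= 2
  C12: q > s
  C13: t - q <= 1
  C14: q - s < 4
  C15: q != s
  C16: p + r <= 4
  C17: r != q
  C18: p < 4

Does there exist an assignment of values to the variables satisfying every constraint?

Unsatisfiable

Constraints 3, 6, 8, 9, 10, and 11 confine each of q, t, r to the 2 values {2, 3}.
Constraint 7 requires all 3 of them to be distinct, but only 2 values are available — impossible by the pigeonhole principle.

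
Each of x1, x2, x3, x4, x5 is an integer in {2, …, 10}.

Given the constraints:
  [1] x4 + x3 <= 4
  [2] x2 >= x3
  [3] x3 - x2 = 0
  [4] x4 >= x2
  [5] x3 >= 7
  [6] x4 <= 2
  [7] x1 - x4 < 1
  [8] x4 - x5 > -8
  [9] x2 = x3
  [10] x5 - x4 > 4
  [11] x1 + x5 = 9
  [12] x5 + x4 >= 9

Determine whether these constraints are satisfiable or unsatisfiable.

From constraints 2 and 5: x2 ≥ x3 and x3 ≥ 7, so x2 ≥ 7. From constraints 4 and 6: x2 ≤ x4 and x4 ≤ 2, so x2 ≤ 2. But 2 < 7, so no value of x2 works.

Unsatisfiable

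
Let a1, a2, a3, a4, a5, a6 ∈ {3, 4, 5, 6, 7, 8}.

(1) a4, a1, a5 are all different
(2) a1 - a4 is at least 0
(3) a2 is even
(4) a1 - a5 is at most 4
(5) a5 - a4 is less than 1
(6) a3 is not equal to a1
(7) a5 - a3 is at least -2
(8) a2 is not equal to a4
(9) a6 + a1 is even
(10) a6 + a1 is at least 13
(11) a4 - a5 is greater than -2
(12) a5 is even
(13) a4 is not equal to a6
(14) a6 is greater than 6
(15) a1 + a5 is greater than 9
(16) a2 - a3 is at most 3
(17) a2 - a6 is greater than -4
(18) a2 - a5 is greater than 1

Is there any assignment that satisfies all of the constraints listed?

Setting (a1, a2, a3, a4, a5, a6) = (8, 6, 3, 5, 4, 8) satisfies everything: constraint 2: a1 - a4 = 3; constraint 4: a1 - a5 = 4; constraint 5: a5 - a4 = -1, and the others follow.

Satisfiable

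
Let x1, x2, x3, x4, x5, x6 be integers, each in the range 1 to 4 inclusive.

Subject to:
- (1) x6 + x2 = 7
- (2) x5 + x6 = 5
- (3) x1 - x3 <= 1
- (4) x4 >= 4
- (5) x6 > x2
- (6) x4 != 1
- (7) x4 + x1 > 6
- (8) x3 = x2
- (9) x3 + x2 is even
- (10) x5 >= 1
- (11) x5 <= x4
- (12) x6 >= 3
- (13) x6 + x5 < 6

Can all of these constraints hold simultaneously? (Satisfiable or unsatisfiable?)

Satisfiable

Try x1 = 3, x2 = 3, x3 = 3, x4 = 4, x5 = 1, x6 = 4.
Check constraint 1: x6 + x2 = 7; constraint 2: x5 + x6 = 5. The remaining constraints are straightforward to verify.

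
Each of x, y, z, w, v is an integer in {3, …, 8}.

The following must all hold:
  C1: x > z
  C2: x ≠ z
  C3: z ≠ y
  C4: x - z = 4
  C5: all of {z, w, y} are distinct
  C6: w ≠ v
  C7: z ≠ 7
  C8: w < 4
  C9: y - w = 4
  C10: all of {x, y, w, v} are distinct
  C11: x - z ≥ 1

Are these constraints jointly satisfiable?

Take x = 8, y = 7, z = 4, w = 3, v = 5. Then constraint 4: x - z = 4; constraint 9: y - w = 4; constraint 11: x - z = 4, and every other listed constraint is also met.

Satisfiable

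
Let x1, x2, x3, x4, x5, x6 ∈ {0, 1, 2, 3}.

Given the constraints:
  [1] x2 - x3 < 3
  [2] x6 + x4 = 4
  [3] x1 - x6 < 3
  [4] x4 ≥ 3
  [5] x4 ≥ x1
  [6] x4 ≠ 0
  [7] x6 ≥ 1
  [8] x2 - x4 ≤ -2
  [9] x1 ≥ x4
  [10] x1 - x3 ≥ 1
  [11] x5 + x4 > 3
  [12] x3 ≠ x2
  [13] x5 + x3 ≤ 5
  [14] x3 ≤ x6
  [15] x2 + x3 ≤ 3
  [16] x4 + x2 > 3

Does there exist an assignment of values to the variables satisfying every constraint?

Satisfiable

Setting (x1, x2, x3, x4, x5, x6) = (3, 1, 0, 3, 3, 1) satisfies everything: constraint 1: x2 - x3 = 1; constraint 2: x6 + x4 = 4, and the others follow.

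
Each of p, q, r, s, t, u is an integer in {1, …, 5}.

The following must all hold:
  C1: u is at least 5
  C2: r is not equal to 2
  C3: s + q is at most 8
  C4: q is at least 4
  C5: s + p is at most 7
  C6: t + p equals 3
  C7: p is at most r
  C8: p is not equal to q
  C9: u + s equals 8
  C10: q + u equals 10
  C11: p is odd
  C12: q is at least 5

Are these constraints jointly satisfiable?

One satisfying assignment is p = 1, q = 5, r = 1, s = 3, t = 2, u = 5.
For the less obvious constraints — constraint 3: s + q = 8; constraint 5: s + p = 4 — and the others hold by inspection.

Satisfiable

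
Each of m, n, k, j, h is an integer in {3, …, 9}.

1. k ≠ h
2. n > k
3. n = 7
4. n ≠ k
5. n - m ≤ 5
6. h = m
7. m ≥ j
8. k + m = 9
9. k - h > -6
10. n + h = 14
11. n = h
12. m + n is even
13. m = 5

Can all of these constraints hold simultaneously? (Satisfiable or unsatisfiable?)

Unsatisfiable

Constraint 3 fixes n = 7 and constraint 13 fixes m = 5. Constraints 6 and 11 give n = h = m, so n = m. But 7 ≠ 5 — contradiction.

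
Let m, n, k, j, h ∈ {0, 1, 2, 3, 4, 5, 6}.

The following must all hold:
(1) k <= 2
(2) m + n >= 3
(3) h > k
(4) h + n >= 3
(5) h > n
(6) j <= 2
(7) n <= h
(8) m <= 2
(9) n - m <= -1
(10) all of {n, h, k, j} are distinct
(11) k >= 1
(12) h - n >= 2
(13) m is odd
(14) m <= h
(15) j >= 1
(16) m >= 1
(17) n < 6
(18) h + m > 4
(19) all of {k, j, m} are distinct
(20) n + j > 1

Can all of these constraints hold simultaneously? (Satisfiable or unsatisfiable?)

Constraints 1, 6, 8, 11, 15, and 16 confine each of k, j, m to the 2 values {1, 2}.
Constraint 19 requires all 3 of them to be distinct, but only 2 values are available — impossible by the pigeonhole principle.

Unsatisfiable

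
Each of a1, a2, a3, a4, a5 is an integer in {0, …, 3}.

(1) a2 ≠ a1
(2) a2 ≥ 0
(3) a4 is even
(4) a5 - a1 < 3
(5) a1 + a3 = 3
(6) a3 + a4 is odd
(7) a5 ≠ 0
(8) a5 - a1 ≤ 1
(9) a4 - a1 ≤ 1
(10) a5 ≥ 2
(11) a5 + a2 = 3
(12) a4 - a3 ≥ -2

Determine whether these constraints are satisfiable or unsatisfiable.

The assignment a1 = 2, a2 = 1, a3 = 1, a4 = 2, a5 = 2 works:
  constraint 4 holds since a5 - a1 = 0.
  constraint 5 holds since a1 + a3 = 3.
The rest check out directly.

Satisfiable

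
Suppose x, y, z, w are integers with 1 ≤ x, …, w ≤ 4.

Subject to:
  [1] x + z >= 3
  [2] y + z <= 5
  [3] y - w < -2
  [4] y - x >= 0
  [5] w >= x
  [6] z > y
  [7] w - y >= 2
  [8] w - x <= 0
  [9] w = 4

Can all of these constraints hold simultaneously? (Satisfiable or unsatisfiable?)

Constraints 4, 7, and 8 give w − y ≥ 2, y − x ≥ 0, x − w ≥ 0.
Adding all 3 inequalities: the left sides telescope to 0, and the right sides sum to 2 + 0 + 0 = 2. So 0 ≥ 2, which is false.

Unsatisfiable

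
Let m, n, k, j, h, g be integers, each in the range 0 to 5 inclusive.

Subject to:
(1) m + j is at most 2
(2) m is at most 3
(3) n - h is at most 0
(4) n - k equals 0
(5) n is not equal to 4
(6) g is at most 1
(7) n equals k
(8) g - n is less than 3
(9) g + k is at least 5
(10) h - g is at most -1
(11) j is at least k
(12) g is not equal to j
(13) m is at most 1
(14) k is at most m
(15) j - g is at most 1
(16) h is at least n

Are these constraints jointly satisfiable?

From constraint 6: g ≤ 1. From constraints 2 and 14: k ≤ m ≤ 3. Hence g + k ≤ 4. But constraint 9 requires g + k ≥ 5, and 5 > 4. Contradiction.

Unsatisfiable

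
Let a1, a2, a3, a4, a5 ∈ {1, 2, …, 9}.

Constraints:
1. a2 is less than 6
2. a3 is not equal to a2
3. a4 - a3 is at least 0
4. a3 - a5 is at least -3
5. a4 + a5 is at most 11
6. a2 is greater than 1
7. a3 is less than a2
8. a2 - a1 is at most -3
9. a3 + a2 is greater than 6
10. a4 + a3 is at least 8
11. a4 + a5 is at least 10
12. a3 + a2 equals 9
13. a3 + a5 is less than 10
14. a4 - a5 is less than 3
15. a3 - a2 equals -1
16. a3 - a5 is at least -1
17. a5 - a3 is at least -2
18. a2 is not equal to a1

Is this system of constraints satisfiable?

Try a1 = 9, a2 = 5, a3 = 4, a4 = 5, a5 = 5.
Check constraint 3: a4 - a3 = 1; constraint 4: a3 - a5 = -1; constraint 5: a4 + a5 = 10. The remaining constraints are straightforward to verify.

Satisfiable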